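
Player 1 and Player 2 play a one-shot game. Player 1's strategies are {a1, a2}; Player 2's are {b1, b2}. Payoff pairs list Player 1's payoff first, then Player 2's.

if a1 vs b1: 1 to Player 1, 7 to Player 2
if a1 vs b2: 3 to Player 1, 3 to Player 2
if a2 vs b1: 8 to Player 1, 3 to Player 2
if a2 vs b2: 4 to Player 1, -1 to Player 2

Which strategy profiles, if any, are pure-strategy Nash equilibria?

(a2, b1)

Find each player's best response to every opponent strategy; NE are the intersections.
Player 1's best responses — vs b1: a2 (payoff 8); vs b2: a2 (payoff 4).
Player 2's best responses — vs a1: b1 (payoff 7); vs a2: b1 (payoff 3).
The only mutual best response is (a2, b1); neither player gains by switching there.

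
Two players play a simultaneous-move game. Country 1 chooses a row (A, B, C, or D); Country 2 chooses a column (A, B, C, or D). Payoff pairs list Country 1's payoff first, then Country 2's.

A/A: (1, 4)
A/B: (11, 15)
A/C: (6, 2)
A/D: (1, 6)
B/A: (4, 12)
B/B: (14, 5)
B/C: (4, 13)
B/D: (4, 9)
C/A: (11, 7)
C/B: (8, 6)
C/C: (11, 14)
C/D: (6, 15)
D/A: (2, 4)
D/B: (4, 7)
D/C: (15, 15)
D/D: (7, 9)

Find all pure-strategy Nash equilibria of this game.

Find each player's best response to every opponent strategy; NE are the intersections.
Country 1's best responses — vs A: C (payoff 11); vs B: B (payoff 14); vs C: D (payoff 15); vs D: D (payoff 7).
Country 2's best responses — vs A: B (payoff 15); vs B: C (payoff 13); vs C: D (payoff 15); vs D: C (payoff 15).
The only mutual best response is (D, C); neither player gains by switching there.

(D, C)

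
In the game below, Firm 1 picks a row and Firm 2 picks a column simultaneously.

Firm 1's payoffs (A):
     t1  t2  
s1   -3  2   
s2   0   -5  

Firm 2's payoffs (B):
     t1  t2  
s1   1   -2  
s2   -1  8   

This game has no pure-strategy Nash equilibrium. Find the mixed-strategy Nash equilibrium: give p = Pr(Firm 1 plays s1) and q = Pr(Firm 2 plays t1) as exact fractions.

p = 3/4, q = 7/10

In a mixed NE each player is indifferent between their pure strategies, so the opponent's mix sets the indifference.
Firm 2 indifferent between t1 and t2: p·1 + (1−p)·(-1) = p·(-2) + (1−p)·8 ⟹ (-1) + 2p = 8 + (-10)p ⟹ p = 3/4.
Firm 1 indifferent between s1 and s2: q·(-3) + (1−q)·2 = q·0 + (1−q)·(-5) ⟹ 2 + (-5)q = (-5) + 5q ⟹ q = 7/10.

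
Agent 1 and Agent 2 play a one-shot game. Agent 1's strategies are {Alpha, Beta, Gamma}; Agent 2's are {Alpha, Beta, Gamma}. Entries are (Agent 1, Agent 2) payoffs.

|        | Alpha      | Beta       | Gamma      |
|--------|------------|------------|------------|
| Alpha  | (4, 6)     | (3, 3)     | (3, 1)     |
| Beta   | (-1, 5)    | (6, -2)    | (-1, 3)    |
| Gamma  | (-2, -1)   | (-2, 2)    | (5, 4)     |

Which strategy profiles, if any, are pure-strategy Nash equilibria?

Check mutual best responses: a cell is a NE iff neither player can gain by unilaterally deviating.
Agent 1's best responses — vs Alpha: Alpha (payoff 4); vs Beta: Beta (payoff 6); vs Gamma: Gamma (payoff 5).
Agent 2's best responses — vs Alpha: Alpha (payoff 6); vs Beta: Alpha (payoff 5); vs Gamma: Gamma (payoff 4).
Mutual best responses occur at (Alpha, Alpha) and (Gamma, Gamma); at each, neither player gains by switching.

(Alpha, Alpha) and (Gamma, Gamma)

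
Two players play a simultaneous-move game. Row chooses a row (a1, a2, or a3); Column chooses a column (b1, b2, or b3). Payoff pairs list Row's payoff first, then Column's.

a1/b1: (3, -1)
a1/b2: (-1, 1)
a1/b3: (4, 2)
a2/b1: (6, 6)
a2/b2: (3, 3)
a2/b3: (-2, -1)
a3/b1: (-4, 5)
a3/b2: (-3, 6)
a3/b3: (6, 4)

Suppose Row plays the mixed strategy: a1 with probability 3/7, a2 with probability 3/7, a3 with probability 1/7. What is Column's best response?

Column's best reply maximizes expected payoff against the mix.
b1: (3/7)·(-1) + (3/7)·6 + (1/7)·5 = 20/7
b2: (3/7)·1 + (3/7)·3 + (1/7)·6 = 18/7
b3: (3/7)·2 + (3/7)·(-1) + (1/7)·4 = 1
Highest expected payoff is 20/7, from b1.

b1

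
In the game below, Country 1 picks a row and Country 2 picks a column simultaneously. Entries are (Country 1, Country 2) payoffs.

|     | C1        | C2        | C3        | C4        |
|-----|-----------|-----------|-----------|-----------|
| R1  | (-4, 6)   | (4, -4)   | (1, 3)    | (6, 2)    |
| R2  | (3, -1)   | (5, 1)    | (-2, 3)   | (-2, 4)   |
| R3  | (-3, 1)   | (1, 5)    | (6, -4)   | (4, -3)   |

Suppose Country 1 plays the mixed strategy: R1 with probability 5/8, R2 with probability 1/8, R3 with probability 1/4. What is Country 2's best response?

C1

Compute Country 2's expected payoff from each pure strategy against the given mix.
C1: (5/8)·6 + (1/8)·(-1) + (1/4)·1 = 31/8
C2: (5/8)·(-4) + (1/8)·1 + (1/4)·5 = -9/8
C3: (5/8)·3 + (1/8)·3 + (1/4)·(-4) = 5/4
C4: (5/8)·2 + (1/8)·4 + (1/4)·(-3) = 1
Highest expected payoff is 31/8, from C1.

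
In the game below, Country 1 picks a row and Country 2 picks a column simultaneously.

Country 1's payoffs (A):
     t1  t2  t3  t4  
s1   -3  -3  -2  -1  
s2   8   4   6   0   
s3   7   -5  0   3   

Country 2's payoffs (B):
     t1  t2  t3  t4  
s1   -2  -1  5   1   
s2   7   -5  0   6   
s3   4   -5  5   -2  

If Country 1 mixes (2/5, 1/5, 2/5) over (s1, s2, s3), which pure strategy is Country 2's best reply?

Country 2's best reply maximizes expected payoff against the mix.
t1: (2/5)·(-2) + (1/5)·7 + (2/5)·4 = 11/5
t2: (2/5)·(-1) + (1/5)·(-5) + (2/5)·(-5) = -17/5
t3: (2/5)·5 + (1/5)·0 + (2/5)·5 = 4
t4: (2/5)·1 + (1/5)·6 + (2/5)·(-2) = 4/5
Highest expected payoff is 4, from t3.

t3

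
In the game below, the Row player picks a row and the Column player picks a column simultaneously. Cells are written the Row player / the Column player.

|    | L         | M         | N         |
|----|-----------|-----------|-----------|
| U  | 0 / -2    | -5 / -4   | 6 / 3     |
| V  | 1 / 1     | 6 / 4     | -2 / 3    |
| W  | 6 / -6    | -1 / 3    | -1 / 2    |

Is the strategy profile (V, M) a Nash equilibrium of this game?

Yes

Holding the Column player at M: the Row player gets 6 from V, versus -5 from U, -1 from W. No profitable deviation for the Row player.
Holding the Row player at V: the Column player gets 4 from M, versus 1 from L, 3 from N. No profitable deviation for the Column player either.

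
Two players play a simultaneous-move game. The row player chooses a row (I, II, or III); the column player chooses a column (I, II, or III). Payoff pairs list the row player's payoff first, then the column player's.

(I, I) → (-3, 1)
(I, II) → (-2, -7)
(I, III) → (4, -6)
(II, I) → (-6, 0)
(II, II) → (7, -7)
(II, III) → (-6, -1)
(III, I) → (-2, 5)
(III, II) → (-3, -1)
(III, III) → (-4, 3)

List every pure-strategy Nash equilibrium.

A profile is a Nash equilibrium when each player is best-responding to the other.
The row player's best responses — vs I: III (payoff -2); vs II: II (payoff 7); vs III: I (payoff 4).
The column player's best responses — vs I: I (payoff 1); vs II: I (payoff 0); vs III: I (payoff 5).
The only mutual best response is (III, I); neither player gains by switching there.

(III, I)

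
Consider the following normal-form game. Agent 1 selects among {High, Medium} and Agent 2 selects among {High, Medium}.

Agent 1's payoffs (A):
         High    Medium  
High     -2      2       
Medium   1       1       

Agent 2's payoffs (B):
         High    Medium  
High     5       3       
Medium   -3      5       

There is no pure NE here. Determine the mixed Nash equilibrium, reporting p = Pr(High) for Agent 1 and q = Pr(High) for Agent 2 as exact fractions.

p = 4/5, q = 1/4

Each player's mixing probability is pinned down by making the *other* player indifferent.
Agent 2 indifferent between High and Medium: p·5 + (1−p)·(-3) = p·3 + (1−p)·5 ⟹ (-3) + 8p = 5 + (-2)p ⟹ p = 4/5.
Agent 1 indifferent between High and Medium: q·(-2) + (1−q)·2 = q·1 + (1−q)·1 ⟹ 2 + (-4)q = 1 + 0q ⟹ q = 1/4.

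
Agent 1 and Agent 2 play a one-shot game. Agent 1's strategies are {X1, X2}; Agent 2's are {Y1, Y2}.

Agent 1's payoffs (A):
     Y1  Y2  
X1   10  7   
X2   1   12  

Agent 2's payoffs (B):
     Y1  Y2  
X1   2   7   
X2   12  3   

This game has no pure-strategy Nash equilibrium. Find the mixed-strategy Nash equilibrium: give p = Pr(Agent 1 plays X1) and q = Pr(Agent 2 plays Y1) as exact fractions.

p = 9/14, q = 5/14

Each player's mixing probability is pinned down by making the *other* player indifferent.
Agent 2 indifferent between Y1 and Y2: p·2 + (1−p)·12 = p·7 + (1−p)·3 ⟹ 12 + (-10)p = 3 + 4p ⟹ p = 9/14.
Agent 1 indifferent between X1 and X2: q·10 + (1−q)·7 = q·1 + (1−q)·12 ⟹ 7 + 3q = 12 + (-11)q ⟹ q = 5/14.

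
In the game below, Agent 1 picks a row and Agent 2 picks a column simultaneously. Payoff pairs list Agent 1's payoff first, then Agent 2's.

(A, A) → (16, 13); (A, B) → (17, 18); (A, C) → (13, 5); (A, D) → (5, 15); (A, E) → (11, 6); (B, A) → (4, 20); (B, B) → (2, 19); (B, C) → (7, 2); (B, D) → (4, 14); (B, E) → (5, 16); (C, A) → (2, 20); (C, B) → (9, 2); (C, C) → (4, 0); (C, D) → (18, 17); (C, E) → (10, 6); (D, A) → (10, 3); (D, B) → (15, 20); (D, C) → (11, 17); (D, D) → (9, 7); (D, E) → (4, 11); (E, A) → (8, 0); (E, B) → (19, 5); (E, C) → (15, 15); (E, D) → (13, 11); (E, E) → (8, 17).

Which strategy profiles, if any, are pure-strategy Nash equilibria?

None

A profile is a Nash equilibrium when each player is best-responding to the other.
Agent 1's best responses — vs A: A (payoff 16); vs B: E (payoff 19); vs C: E (payoff 15); vs D: C (payoff 18); vs E: A (payoff 11).
Agent 2's best responses — vs A: B (payoff 18); vs B: A (payoff 20); vs C: A (payoff 20); vs D: B (payoff 20); vs E: E (payoff 17).
No cell has both players best-responding. For instance, Agent 1's best reply to B is E, but against E Agent 2 prefers E over B.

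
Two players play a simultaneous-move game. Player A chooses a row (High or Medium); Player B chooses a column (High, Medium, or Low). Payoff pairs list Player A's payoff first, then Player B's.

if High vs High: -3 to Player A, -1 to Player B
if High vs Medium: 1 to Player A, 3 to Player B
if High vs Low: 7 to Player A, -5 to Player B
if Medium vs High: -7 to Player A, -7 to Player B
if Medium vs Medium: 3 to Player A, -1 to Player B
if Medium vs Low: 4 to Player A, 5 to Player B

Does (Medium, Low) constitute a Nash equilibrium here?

Holding Player B at Low: Player A gets 4 from Medium but could get 7 by switching to High. Player A has a profitable deviation.

No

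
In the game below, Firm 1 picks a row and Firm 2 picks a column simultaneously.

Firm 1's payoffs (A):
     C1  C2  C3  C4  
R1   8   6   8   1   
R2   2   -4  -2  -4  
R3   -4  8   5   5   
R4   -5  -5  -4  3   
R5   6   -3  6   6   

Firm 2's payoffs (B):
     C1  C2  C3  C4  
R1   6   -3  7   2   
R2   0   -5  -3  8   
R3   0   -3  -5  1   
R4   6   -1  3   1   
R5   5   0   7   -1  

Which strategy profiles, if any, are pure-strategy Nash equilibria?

Check mutual best responses: a cell is a NE iff neither player can gain by unilaterally deviating.
Firm 1's best responses — vs C1: R1 (payoff 8); vs C2: R3 (payoff 8); vs C3: R1 (payoff 8); vs C4: R5 (payoff 6).
Firm 2's best responses — vs R1: C3 (payoff 7); vs R2: C4 (payoff 8); vs R3: C4 (payoff 1); vs R4: C1 (payoff 6); vs R5: C3 (payoff 7).
The only mutual best response is (R1, C3); neither player gains by switching there.

(R1, C3)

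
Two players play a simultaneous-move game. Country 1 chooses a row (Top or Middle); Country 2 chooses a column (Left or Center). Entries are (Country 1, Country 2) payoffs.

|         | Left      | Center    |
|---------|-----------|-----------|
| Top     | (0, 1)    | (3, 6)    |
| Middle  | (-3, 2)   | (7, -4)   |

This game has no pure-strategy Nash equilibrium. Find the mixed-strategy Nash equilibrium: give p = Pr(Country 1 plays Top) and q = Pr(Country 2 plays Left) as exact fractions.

p = 6/11, q = 4/7

Each player's mixing probability is pinned down by making the *other* player indifferent.
Country 2 indifferent between Left and Center: p·1 + (1−p)·2 = p·6 + (1−p)·(-4) ⟹ 2 + (-1)p = (-4) + 10p ⟹ p = 6/11.
Country 1 indifferent between Top and Middle: q·0 + (1−q)·3 = q·(-3) + (1−q)·7 ⟹ 3 + (-3)q = 7 + (-10)q ⟹ q = 4/7.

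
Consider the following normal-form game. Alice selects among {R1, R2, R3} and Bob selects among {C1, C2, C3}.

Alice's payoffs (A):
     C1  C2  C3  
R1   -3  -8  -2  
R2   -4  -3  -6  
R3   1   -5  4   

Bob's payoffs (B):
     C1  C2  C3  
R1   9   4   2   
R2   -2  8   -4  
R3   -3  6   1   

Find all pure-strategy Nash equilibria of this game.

(R2, C2)

Check mutual best responses: a cell is a NE iff neither player can gain by unilaterally deviating.
Alice's best responses — vs C1: R3 (payoff 1); vs C2: R2 (payoff -3); vs C3: R3 (payoff 4).
Bob's best responses — vs R1: C1 (payoff 9); vs R2: C2 (payoff 8); vs R3: C2 (payoff 6).
The only mutual best response is (R2, C2); neither player gains by switching there.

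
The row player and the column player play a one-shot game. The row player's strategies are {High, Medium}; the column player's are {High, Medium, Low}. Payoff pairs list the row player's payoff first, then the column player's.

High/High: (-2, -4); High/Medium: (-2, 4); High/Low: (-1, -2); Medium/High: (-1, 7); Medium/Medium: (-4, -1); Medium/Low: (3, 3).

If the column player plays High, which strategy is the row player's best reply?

With the column player fixed at High, the row player's payoffs are: High → -2, Medium → -1.
The maximum is -1, achieved by Medium.

Medium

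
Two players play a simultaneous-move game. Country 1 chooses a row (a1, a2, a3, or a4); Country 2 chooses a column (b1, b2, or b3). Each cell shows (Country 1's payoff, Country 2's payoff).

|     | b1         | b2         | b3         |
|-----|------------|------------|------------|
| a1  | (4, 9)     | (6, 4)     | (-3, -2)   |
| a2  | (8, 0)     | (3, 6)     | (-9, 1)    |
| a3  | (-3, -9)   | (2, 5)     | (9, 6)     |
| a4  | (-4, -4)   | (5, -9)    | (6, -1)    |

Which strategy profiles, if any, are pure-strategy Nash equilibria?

(a3, b3)

A profile is a Nash equilibrium when each player is best-responding to the other.
Country 1's best responses — vs b1: a2 (payoff 8); vs b2: a1 (payoff 6); vs b3: a3 (payoff 9).
Country 2's best responses — vs a1: b1 (payoff 9); vs a2: b2 (payoff 6); vs a3: b3 (payoff 6); vs a4: b3 (payoff -1).
The only mutual best response is (a3, b3); neither player gains by switching there.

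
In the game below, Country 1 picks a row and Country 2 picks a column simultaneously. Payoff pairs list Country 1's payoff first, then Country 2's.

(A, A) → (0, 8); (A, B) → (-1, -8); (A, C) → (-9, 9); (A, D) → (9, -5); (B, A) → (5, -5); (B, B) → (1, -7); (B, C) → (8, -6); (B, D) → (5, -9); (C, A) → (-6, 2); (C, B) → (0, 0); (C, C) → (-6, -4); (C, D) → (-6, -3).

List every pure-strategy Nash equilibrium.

Find each player's best response to every opponent strategy; NE are the intersections.
Country 1's best responses — vs A: B (payoff 5); vs B: B (payoff 1); vs C: B (payoff 8); vs D: A (payoff 9).
Country 2's best responses — vs A: C (payoff 9); vs B: A (payoff -5); vs C: A (payoff 2).
The only mutual best response is (B, A); neither player gains by switching there.

(B, A)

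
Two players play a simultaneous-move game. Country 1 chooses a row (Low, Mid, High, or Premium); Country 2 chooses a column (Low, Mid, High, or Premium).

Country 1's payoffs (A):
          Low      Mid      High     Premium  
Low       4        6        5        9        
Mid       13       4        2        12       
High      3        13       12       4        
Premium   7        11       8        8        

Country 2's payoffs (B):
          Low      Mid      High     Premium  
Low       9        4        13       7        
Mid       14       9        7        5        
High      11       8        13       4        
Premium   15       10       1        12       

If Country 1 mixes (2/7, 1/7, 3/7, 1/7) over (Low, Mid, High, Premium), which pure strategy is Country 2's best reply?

Low

Compute Country 2's expected payoff from each pure strategy against the given mix.
Low: (2/7)·9 + (1/7)·14 + (3/7)·11 + (1/7)·15 = 80/7
Mid: (2/7)·4 + (1/7)·9 + (3/7)·8 + (1/7)·10 = 51/7
High: (2/7)·13 + (1/7)·7 + (3/7)·13 + (1/7)·1 = 73/7
Premium: (2/7)·7 + (1/7)·5 + (3/7)·4 + (1/7)·12 = 43/7
Highest expected payoff is 80/7, from Low.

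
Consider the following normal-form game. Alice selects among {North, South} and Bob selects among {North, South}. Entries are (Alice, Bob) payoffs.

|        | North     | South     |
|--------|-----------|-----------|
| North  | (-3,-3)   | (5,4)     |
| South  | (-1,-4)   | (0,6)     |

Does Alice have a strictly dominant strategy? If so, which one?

No strictly dominant strategy

A strategy is strictly dominant if it gives Alice a strictly higher payoff than every other strategy, against every choice by the opponent.
North is not dominant: against North, South gives -1 > -3.
South is not dominant: against South, North gives 5 > 0.
No single strategy is best against every opponent action.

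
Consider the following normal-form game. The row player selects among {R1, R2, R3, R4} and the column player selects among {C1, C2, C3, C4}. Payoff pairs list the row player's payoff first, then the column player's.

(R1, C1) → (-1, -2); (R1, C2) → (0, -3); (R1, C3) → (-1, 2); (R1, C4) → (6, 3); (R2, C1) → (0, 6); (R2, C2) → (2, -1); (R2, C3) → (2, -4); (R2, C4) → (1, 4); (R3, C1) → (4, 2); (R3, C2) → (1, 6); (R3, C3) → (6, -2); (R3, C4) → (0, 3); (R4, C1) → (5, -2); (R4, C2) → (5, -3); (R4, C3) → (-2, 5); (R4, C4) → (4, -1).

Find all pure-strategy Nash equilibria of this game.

(R1, C4)

Check mutual best responses: a cell is a NE iff neither player can gain by unilaterally deviating.
The row player's best responses — vs C1: R4 (payoff 5); vs C2: R4 (payoff 5); vs C3: R3 (payoff 6); vs C4: R1 (payoff 6).
The column player's best responses — vs R1: C4 (payoff 3); vs R2: C1 (payoff 6); vs R3: C2 (payoff 6); vs R4: C3 (payoff 5).
The only mutual best response is (R1, C4); neither player gains by switching there.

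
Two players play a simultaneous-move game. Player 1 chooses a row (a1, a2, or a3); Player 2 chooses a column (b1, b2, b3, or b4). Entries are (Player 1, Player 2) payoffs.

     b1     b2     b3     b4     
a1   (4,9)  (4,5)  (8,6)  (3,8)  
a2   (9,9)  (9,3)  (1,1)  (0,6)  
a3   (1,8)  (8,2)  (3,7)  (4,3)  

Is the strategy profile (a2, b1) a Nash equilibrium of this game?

Holding Player 2 at b1: Player 1 gets 9 from a2, versus 4 from a1, 1 from a3. No profitable deviation for Player 1.
Holding Player 1 at a2: Player 2 gets 9 from b1, versus 3 from b2, 1 from b3, 6 from b4. No profitable deviation for Player 2 either.

Yes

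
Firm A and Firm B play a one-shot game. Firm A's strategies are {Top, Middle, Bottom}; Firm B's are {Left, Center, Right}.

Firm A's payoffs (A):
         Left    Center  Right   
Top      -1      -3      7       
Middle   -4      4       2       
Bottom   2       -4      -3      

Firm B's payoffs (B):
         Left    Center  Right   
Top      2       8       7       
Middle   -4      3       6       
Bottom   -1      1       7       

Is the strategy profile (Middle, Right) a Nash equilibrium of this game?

No

Holding Firm B at Right: Firm A gets 2 from Middle but could get 7 by switching to Top. Firm A has a profitable deviation.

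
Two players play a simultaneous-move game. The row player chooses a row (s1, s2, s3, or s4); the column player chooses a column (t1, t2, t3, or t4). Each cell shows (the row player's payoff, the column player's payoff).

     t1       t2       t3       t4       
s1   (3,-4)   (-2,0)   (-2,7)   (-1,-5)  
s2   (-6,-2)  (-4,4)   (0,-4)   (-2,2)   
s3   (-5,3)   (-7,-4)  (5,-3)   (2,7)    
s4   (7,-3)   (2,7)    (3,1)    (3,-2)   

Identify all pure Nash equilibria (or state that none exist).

Check mutual best responses: a cell is a NE iff neither player can gain by unilaterally deviating.
The row player's best responses — vs t1: s4 (payoff 7); vs t2: s4 (payoff 2); vs t3: s3 (payoff 5); vs t4: s4 (payoff 3).
The column player's best responses — vs s1: t3 (payoff 7); vs s2: t2 (payoff 4); vs s3: t4 (payoff 7); vs s4: t2 (payoff 7).
The only mutual best response is (s4, t2); neither player gains by switching there.

(s4, t2)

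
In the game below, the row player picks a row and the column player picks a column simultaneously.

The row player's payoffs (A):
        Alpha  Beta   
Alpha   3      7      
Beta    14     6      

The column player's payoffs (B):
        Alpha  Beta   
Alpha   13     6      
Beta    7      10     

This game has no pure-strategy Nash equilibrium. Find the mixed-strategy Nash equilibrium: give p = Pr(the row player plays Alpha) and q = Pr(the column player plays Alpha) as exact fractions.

p = 3/10, q = 1/12

In a mixed NE each player is indifferent between their pure strategies, so the opponent's mix sets the indifference.
The column player indifferent between Alpha and Beta: p·13 + (1−p)·7 = p·6 + (1−p)·10 ⟹ 7 + 6p = 10 + (-4)p ⟹ p = 3/10.
The row player indifferent between Alpha and Beta: q·3 + (1−q)·7 = q·14 + (1−q)·6 ⟹ 7 + (-4)q = 6 + 8q ⟹ q = 1/12.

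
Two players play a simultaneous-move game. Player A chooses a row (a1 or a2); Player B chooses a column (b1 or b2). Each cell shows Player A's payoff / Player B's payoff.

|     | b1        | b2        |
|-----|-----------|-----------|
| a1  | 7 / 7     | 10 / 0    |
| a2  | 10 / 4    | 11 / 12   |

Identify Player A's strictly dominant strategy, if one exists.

Check whether one of Player A's strategies beats all alternatives regardless of what the opponent does.
a2 strictly dominates: vs b1: 10 > 7; vs b2: 11 > 10.

a2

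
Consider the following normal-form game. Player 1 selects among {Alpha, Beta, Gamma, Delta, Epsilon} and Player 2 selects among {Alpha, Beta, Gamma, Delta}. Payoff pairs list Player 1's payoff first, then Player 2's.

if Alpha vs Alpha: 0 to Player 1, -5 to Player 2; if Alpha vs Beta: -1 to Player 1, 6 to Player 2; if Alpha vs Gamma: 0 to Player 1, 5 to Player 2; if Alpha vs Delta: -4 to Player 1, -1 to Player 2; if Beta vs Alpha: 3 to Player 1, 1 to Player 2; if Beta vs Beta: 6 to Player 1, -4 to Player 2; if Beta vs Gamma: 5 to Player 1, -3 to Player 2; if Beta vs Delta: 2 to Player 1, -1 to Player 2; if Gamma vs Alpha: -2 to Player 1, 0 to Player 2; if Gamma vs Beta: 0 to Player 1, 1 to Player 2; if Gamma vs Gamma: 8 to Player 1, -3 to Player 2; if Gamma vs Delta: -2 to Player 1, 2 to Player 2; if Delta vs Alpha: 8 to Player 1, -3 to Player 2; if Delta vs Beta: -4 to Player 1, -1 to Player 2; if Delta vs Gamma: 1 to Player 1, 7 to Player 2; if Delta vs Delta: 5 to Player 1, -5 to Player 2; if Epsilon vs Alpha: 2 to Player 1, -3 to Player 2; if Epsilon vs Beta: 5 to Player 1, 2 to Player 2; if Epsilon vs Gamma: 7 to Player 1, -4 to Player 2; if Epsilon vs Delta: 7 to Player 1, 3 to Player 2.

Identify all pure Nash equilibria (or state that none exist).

(Epsilon, Delta)

Check mutual best responses: a cell is a NE iff neither player can gain by unilaterally deviating.
Player 1's best responses — vs Alpha: Delta (payoff 8); vs Beta: Beta (payoff 6); vs Gamma: Gamma (payoff 8); vs Delta: Epsilon (payoff 7).
Player 2's best responses — vs Alpha: Beta (payoff 6); vs Beta: Alpha (payoff 1); vs Gamma: Delta (payoff 2); vs Delta: Gamma (payoff 7); vs Epsilon: Delta (payoff 3).
The only mutual best response is (Epsilon, Delta); neither player gains by switching there.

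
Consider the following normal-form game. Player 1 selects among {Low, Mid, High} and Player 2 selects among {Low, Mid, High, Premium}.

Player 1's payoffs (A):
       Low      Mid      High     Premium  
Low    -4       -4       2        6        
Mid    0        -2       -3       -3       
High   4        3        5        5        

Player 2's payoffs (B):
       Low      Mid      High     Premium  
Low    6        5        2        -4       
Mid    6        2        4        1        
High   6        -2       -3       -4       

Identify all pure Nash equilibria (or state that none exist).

Find each player's best response to every opponent strategy; NE are the intersections.
Player 1's best responses — vs Low: High (payoff 4); vs Mid: High (payoff 3); vs High: High (payoff 5); vs Premium: Low (payoff 6).
Player 2's best responses — vs Low: Low (payoff 6); vs Mid: Low (payoff 6); vs High: Low (payoff 6).
The only mutual best response is (High, Low); neither player gains by switching there.

(High, Low)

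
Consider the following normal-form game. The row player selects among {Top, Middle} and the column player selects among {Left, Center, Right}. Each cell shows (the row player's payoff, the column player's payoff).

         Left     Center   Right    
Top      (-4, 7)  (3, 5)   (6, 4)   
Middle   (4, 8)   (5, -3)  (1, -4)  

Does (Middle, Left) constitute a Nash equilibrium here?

Yes

Holding the column player at Left: the row player gets 4 from Middle, versus -4 from Top. No profitable deviation for the row player.
Holding the row player at Middle: the column player gets 8 from Left, versus -3 from Center, -4 from Right. No profitable deviation for the column player either.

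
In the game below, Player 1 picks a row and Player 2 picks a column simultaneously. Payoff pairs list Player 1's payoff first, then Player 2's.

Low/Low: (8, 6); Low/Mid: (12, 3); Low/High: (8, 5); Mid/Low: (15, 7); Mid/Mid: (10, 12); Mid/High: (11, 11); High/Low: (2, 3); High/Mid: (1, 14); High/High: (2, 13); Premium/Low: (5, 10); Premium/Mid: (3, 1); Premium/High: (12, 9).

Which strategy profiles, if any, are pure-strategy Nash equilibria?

None

Check mutual best responses: a cell is a NE iff neither player can gain by unilaterally deviating.
Player 1's best responses — vs Low: Mid (payoff 15); vs Mid: Low (payoff 12); vs High: Premium (payoff 12).
Player 2's best responses — vs Low: Low (payoff 6); vs Mid: Mid (payoff 12); vs High: Mid (payoff 14); vs Premium: Low (payoff 10).
No cell has both players best-responding. For instance, Player 1's best reply to Mid is Low, but against Low Player 2 prefers Low over Mid.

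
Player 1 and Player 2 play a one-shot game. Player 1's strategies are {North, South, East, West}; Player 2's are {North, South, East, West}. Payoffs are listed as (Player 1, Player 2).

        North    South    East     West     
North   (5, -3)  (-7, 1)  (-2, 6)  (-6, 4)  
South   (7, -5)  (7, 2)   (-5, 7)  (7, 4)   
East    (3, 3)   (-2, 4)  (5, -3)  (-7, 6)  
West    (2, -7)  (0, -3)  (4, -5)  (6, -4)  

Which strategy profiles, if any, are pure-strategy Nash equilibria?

A profile is a Nash equilibrium when each player is best-responding to the other.
Player 1's best responses — vs North: South (payoff 7); vs South: South (payoff 7); vs East: East (payoff 5); vs West: South (payoff 7).
Player 2's best responses — vs North: East (payoff 6); vs South: East (payoff 7); vs East: West (payoff 6); vs West: South (payoff -3).
No cell has both players best-responding. For instance, Player 1's best reply to East is East, but against East Player 2 prefers West over East.

None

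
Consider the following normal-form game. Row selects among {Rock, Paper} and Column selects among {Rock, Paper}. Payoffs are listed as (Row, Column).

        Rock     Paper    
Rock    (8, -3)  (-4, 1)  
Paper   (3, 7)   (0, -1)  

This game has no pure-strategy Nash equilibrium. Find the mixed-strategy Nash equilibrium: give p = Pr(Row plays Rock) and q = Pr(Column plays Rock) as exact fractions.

p = 2/3, q = 4/9

In a mixed NE each player is indifferent between their pure strategies, so the opponent's mix sets the indifference.
Column indifferent between Rock and Paper: p·(-3) + (1−p)·7 = p·1 + (1−p)·(-1) ⟹ 7 + (-10)p = (-1) + 2p ⟹ p = 2/3.
Row indifferent between Rock and Paper: q·8 + (1−q)·(-4) = q·3 + (1−q)·0 ⟹ (-4) + 12q = 0 + 3q ⟹ q = 4/9.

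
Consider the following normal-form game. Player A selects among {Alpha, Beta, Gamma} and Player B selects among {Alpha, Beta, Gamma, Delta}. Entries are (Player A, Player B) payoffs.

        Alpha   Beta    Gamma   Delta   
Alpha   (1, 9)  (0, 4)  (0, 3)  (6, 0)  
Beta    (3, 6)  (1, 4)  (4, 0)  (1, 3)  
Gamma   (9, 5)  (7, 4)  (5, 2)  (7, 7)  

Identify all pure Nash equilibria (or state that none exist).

(Gamma, Delta)

Check mutual best responses: a cell is a NE iff neither player can gain by unilaterally deviating.
Player A's best responses — vs Alpha: Gamma (payoff 9); vs Beta: Gamma (payoff 7); vs Gamma: Gamma (payoff 5); vs Delta: Gamma (payoff 7).
Player B's best responses — vs Alpha: Alpha (payoff 9); vs Beta: Alpha (payoff 6); vs Gamma: Delta (payoff 7).
The only mutual best response is (Gamma, Delta); neither player gains by switching there.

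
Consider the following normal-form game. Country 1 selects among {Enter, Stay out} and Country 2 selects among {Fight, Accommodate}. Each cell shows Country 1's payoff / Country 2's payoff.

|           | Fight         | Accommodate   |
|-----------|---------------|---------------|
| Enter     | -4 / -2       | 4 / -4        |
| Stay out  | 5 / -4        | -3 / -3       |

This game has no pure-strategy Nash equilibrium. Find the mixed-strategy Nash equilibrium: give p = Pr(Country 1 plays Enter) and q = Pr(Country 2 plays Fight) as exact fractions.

p = 1/3, q = 7/16

Each player's mixing probability is pinned down by making the *other* player indifferent.
Country 2 indifferent between Fight and Accommodate: p·(-2) + (1−p)·(-4) = p·(-4) + (1−p)·(-3) ⟹ (-4) + 2p = (-3) + (-1)p ⟹ p = 1/3.
Country 1 indifferent between Enter and Stay out: q·(-4) + (1−q)·4 = q·5 + (1−q)·(-3) ⟹ 4 + (-8)q = (-3) + 8q ⟹ q = 7/16.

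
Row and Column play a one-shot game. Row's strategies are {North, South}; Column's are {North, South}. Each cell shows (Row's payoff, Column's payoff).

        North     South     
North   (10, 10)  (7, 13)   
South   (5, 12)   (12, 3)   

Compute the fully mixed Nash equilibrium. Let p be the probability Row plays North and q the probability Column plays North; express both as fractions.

In a mixed NE each player is indifferent between their pure strategies, so the opponent's mix sets the indifference.
Column indifferent between North and South: p·10 + (1−p)·12 = p·13 + (1−p)·3 ⟹ 12 + (-2)p = 3 + 10p ⟹ p = 3/4.
Row indifferent between North and South: q·10 + (1−q)·7 = q·5 + (1−q)·12 ⟹ 7 + 3q = 12 + (-7)q ⟹ q = 1/2.

p = 3/4, q = 1/2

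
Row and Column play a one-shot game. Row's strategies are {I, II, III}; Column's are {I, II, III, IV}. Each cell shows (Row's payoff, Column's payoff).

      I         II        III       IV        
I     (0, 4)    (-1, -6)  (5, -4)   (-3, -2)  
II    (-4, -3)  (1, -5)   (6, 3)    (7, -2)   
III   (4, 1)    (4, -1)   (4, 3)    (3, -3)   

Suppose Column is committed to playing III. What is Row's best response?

II

With Column fixed at III, Row's payoffs are: I → 5, II → 6, III → 4.
The maximum is 6, achieved by II.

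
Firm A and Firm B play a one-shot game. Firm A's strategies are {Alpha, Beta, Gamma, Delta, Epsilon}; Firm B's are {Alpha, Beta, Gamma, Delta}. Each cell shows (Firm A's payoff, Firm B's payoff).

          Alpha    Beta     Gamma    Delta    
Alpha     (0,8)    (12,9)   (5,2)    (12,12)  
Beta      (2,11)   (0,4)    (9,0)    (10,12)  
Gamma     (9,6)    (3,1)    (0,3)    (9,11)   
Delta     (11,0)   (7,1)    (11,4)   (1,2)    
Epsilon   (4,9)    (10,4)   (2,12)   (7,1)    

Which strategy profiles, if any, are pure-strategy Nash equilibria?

(Alpha, Delta) and (Delta, Gamma)

Check mutual best responses: a cell is a NE iff neither player can gain by unilaterally deviating.
Firm A's best responses — vs Alpha: Delta (payoff 11); vs Beta: Alpha (payoff 12); vs Gamma: Delta (payoff 11); vs Delta: Alpha (payoff 12).
Firm B's best responses — vs Alpha: Delta (payoff 12); vs Beta: Delta (payoff 12); vs Gamma: Delta (payoff 11); vs Delta: Gamma (payoff 4); vs Epsilon: Gamma (payoff 12).
Mutual best responses occur at (Alpha, Delta) and (Delta, Gamma); at each, neither player gains by switching.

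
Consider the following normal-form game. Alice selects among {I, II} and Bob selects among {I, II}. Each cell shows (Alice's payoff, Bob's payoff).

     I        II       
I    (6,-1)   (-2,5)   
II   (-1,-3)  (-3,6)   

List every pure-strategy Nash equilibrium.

(I, II)

Find each player's best response to every opponent strategy; NE are the intersections.
Alice's best responses — vs I: I (payoff 6); vs II: I (payoff -2).
Bob's best responses — vs I: II (payoff 5); vs II: II (payoff 6).
The only mutual best response is (I, II); neither player gains by switching there.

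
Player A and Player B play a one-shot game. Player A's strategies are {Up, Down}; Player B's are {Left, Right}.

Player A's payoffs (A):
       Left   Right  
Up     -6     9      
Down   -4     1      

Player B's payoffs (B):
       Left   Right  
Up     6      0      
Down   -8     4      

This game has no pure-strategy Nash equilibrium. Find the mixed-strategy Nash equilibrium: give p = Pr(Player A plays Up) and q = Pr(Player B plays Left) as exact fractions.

Each player's mixing probability is pinned down by making the *other* player indifferent.
Player B indifferent between Left and Right: p·6 + (1−p)·(-8) = p·0 + (1−p)·4 ⟹ (-8) + 14p = 4 + (-4)p ⟹ p = 2/3.
Player A indifferent between Up and Down: q·(-6) + (1−q)·9 = q·(-4) + (1−q)·1 ⟹ 9 + (-15)q = 1 + (-5)q ⟹ q = 4/5.

p = 2/3, q = 4/5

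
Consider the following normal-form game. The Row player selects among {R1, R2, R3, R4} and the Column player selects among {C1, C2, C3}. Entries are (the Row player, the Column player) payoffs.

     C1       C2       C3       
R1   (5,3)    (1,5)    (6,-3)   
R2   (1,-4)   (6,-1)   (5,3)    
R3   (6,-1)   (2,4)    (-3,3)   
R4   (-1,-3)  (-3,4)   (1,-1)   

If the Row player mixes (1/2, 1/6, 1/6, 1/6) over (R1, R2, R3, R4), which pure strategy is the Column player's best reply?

Compute the Column player's expected payoff from each pure strategy against the given mix.
C1: (1/2)·3 + (1/6)·(-4) + (1/6)·(-1) + (1/6)·(-3) = 1/6
C2: (1/2)·5 + (1/6)·(-1) + (1/6)·4 + (1/6)·4 = 11/3
C3: (1/2)·(-3) + (1/6)·3 + (1/6)·3 + (1/6)·(-1) = -2/3
Highest expected payoff is 11/3, from C2.

C2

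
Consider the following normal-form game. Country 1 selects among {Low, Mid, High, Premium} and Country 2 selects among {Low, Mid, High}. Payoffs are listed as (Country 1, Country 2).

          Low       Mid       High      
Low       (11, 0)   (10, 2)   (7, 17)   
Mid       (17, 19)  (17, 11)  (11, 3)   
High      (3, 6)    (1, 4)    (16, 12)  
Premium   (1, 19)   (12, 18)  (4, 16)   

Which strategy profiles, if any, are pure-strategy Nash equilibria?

(Mid, Low) and (High, High)

Find each player's best response to every opponent strategy; NE are the intersections.
Country 1's best responses — vs Low: Mid (payoff 17); vs Mid: Mid (payoff 17); vs High: High (payoff 16).
Country 2's best responses — vs Low: High (payoff 17); vs Mid: Low (payoff 19); vs High: High (payoff 12); vs Premium: Low (payoff 19).
Mutual best responses occur at (Mid, Low) and (High, High); at each, neither player gains by switching.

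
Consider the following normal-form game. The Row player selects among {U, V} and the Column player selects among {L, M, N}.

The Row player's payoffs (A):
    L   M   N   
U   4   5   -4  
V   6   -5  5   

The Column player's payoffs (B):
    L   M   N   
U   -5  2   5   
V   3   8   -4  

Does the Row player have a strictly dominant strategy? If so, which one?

None

Check whether one of the Row player's strategies beats all alternatives regardless of what the opponent does.
U is not dominant: against L, V gives 6 > 4.
V is not dominant: against M, U gives 5 > -5.
No single strategy is best against every opponent action.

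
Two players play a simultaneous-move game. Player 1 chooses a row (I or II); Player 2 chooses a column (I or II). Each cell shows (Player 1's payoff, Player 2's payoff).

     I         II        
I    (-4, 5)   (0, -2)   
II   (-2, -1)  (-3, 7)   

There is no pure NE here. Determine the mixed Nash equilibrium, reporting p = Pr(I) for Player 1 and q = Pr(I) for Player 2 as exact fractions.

In a mixed NE each player is indifferent between their pure strategies, so the opponent's mix sets the indifference.
Player 2 indifferent between I and II: p·5 + (1−p)·(-1) = p·(-2) + (1−p)·7 ⟹ (-1) + 6p = 7 + (-9)p ⟹ p = 8/15.
Player 1 indifferent between I and II: q·(-4) + (1−q)·0 = q·(-2) + (1−q)·(-3) ⟹ 0 + (-4)q = (-3) + 1q ⟹ q = 3/5.

p = 8/15, q = 3/5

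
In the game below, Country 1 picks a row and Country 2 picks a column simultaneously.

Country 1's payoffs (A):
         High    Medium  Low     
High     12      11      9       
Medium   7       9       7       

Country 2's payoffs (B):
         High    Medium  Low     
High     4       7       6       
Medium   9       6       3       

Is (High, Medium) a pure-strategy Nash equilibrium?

Yes

Holding Country 2 at Medium: Country 1 gets 11 from High, versus 9 from Medium. No profitable deviation for Country 1.
Holding Country 1 at High: Country 2 gets 7 from Medium, versus 4 from High, 6 from Low. No profitable deviation for Country 2 either.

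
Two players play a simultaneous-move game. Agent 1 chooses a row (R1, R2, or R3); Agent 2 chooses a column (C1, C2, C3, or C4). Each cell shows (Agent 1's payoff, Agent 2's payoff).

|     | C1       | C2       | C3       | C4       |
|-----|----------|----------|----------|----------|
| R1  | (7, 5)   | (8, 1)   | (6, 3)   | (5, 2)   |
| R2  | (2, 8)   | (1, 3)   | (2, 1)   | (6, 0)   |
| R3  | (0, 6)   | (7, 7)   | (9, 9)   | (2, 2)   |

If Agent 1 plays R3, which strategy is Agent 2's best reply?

With Agent 1 fixed at R3, Agent 2's payoffs are: C1 → 6, C2 → 7, C3 → 9, C4 → 2.
The maximum is 9, achieved by C3.

C3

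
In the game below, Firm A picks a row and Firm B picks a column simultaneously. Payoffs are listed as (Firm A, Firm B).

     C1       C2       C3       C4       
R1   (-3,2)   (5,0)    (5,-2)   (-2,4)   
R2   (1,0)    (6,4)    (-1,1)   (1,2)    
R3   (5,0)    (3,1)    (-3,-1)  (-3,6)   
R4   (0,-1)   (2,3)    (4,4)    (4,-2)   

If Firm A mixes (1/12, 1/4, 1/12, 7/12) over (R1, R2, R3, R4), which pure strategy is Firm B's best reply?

C2

Compute Firm B's expected payoff from each pure strategy against the given mix.
C1: (1/12)·2 + (1/4)·0 + (1/12)·0 + (7/12)·(-1) = -5/12
C2: (1/12)·0 + (1/4)·4 + (1/12)·1 + (7/12)·3 = 17/6
C3: (1/12)·(-2) + (1/4)·1 + (1/12)·(-1) + (7/12)·4 = 7/3
C4: (1/12)·4 + (1/4)·2 + (1/12)·6 + (7/12)·(-2) = 1/6
Highest expected payoff is 17/6, from C2.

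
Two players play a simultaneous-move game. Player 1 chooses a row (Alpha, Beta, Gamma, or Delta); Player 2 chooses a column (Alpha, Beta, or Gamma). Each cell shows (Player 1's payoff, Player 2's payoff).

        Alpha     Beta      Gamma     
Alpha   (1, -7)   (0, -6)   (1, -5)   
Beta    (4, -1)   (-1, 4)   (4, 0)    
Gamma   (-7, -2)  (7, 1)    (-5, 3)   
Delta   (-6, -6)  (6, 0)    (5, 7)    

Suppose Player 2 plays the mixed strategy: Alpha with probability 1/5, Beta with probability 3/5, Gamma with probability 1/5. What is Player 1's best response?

Compute Player 1's expected payoff from each pure strategy against the given mix.
Alpha: (1/5)·1 + (3/5)·0 + (1/5)·1 = 2/5
Beta: (1/5)·4 + (3/5)·(-1) + (1/5)·4 = 1
Gamma: (1/5)·(-7) + (3/5)·7 + (1/5)·(-5) = 9/5
Delta: (1/5)·(-6) + (3/5)·6 + (1/5)·5 = 17/5
Highest expected payoff is 17/5, from Delta.

Delta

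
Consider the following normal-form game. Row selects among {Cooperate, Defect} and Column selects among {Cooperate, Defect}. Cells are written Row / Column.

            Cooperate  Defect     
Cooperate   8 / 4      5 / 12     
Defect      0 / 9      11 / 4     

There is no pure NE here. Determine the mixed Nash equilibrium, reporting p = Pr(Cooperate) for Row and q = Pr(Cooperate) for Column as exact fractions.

Each player's mixing probability is pinned down by making the *other* player indifferent.
Column indifferent between Cooperate and Defect: p·4 + (1−p)·9 = p·12 + (1−p)·4 ⟹ 9 + (-5)p = 4 + 8p ⟹ p = 5/13.
Row indifferent between Cooperate and Defect: q·8 + (1−q)·5 = q·0 + (1−q)·11 ⟹ 5 + 3q = 11 + (-11)q ⟹ q = 3/7.

p = 5/13, q = 3/7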